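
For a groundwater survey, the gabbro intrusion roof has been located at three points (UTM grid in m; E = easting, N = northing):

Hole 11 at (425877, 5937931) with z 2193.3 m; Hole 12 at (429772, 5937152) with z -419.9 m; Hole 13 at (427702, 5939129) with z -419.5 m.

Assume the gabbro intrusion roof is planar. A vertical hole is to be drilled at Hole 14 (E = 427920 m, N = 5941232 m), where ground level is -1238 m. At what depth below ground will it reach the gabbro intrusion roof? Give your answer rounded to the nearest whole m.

Let the plane be z = a·E + b·N + c.
Hole 12−Hole 11: 3895a − 779b = −2613.2;  Hole 13−Hole 11: 1825a + 1198b = −2612.8.
Solving gives a = −0.84856807, b = −0.88828321.
Then c = 2193.3 − a·425877 − b·5937931 = 5638143.30.
At (427920, 5941232): z_contact = −363119.2 − 5277496.6 + 5638143.30 = -2472.5 m.
Depth below ground = -1238 − (-2472.5) = 1235 m.

1235 m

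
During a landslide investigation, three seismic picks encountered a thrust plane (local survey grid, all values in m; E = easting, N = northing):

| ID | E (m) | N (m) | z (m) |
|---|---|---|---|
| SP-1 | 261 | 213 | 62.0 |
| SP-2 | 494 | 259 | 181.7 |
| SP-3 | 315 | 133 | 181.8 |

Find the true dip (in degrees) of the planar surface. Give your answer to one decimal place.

51.1°

Two edge vectors: SP-1→SP-2 = (233, 46, 119.7), SP-1→SP-3 = (54, -80, 119.8).
Normal n = (SP-1→SP-2) × (SP-1→SP-3) = (15086.8, -21449.6, -21124).
So ∂z/∂E = −n_x/n_z = 0.71420 and ∂z/∂N = −n_y/n_z = −1.01541.
Gradient magnitude |∇z| = √(a² + b²) = √(0.51008 + 1.03107) = 1.24143.
True dip = arctan(1.24143) = 51.1°, dipping toward NW (azimuth ≈ 325°).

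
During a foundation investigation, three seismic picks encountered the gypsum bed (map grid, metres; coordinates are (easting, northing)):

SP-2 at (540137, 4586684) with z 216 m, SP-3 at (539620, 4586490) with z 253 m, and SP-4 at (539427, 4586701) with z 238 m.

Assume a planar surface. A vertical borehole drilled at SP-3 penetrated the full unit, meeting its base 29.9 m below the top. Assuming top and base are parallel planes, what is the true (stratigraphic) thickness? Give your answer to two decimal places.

29.73 m

Two edge vectors: SP-2→SP-3 = (-517, -194, 37), SP-2→SP-4 = (-710, 17, 22).
Normal n = (SP-2→SP-3) × (SP-2→SP-4) = (-4897, -14896, -146529).
So ∂z/∂E = −n_x/n_z = −0.03342 and ∂z/∂N = −n_y/n_z = −0.10166.
|∇z| = √(a²+b²) = 0.10701, so dip δ = arctan(0.10701) = 6.11°.
True thickness = vertical thickness × cos δ = 29.9 × cos 6.11° = 29.73 m.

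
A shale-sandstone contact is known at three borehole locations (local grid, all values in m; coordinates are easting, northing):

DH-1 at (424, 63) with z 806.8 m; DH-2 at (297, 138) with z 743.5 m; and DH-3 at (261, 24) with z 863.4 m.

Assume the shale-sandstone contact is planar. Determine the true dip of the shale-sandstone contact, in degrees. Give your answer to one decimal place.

Two edge vectors: DH-1→DH-2 = (-127, 75, -63.3), DH-1→DH-3 = (-163, -39, 56.6).
Normal n = (DH-1→DH-2) × (DH-1→DH-3) = (1776.3, 17506.1, 17178).
So ∂z/∂easting = −n_x/n_z = −0.10341 and ∂z/∂northing = −n_y/n_z = −1.01910.
Gradient magnitude |∇z| = √(a² + b²) = √(0.01069 + 1.03856) = 1.02433.
True dip = arctan(1.02433) = 45.7°, dipping toward N (azimuth ≈ 006°).

45.7°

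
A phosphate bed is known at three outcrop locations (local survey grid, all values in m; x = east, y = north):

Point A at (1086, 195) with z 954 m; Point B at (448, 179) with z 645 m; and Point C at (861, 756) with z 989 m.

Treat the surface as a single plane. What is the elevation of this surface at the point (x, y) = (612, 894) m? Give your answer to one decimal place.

905.1 m

Two edge vectors: Point A→Point B = (-638, -16, -309), Point A→Point C = (-225, 561, 35).
Normal n = (Point A→Point B) × (Point A→Point C) = (172789, 91855, -361518).
So ∂z/∂x = −n_x/n_z = 0.477954 and ∂z/∂y = −n_y/n_z = 0.254081.
Intercept c from Point A: 954 − 519.06 − 49.55 = 385.40.
At (612, 894): z = 292.5 + 227.1 + 385.40 = 905.1 m.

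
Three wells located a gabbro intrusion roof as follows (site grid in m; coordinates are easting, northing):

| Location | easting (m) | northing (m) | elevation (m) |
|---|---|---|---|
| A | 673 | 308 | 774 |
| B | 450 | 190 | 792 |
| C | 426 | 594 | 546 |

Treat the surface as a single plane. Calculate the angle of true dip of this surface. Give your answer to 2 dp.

Two edge vectors: A→B = (-223, -118, 18), A→C = (-247, 286, -228).
Normal n = (A→B) × (A→C) = (21756, -55290, -92924).
So ∂z/∂easting = −n_x/n_z = 0.23413 and ∂z/∂northing = −n_y/n_z = −0.59500.
Gradient magnitude |∇z| = √(a² + b²) = √(0.05482 + 0.35403) = 0.63941.
True dip = arctan(0.63941) = 32.60°, dipping toward NNW (azimuth ≈ 339°).

32.60°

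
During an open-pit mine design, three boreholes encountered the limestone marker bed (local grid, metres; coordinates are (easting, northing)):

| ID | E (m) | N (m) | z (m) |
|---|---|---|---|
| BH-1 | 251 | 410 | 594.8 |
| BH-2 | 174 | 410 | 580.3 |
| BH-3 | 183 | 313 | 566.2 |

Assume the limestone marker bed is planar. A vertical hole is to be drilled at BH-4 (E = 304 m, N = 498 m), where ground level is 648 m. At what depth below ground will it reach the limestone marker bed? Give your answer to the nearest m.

Let the plane be z = a·E + b·N + c.
BH-2−BH-1: −77a + 0b = −14.5;  BH-3−BH-1: −68a − 97b = −28.6.
Solving gives a = 0.18831, b = 0.16283.
Then c = 594.8 − a·251 − b·410 = 480.77.
At (304, 498): z_contact = 57.2 + 81.1 + 480.77 = 619.1 m.
Depth below ground = 648 − 619.1 = 29 m.

29 m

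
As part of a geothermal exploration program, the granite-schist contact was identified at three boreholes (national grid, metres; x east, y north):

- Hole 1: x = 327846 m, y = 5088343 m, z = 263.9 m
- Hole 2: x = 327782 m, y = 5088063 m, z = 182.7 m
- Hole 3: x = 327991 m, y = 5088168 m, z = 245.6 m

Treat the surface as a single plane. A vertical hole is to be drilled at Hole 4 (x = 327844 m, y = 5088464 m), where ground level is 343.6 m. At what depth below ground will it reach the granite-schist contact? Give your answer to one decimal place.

Let the plane be z = a·x + b·y + c.
Hole 2−Hole 1: −64a − 280b = −81.2;  Hole 3−Hole 1: 145a − 175b = −18.3.
Solving gives a = 0.175405405, b = 0.249907336.
Then c = 263.9 − a·327846 − b·5088343 = −1328856.30.
At (327844, 5088464): z_contact = 57505.61 + 1271644.48 − 1328856.30 = 293.79 m.
Depth below ground = 343.6 − 293.79 = 49.8 m.

49.8 m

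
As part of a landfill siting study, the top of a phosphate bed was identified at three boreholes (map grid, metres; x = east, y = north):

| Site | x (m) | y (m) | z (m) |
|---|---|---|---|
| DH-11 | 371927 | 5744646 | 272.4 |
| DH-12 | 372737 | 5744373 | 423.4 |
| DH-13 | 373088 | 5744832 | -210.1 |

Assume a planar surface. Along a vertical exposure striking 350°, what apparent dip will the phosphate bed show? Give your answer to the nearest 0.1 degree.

Let the plane be z = a·x + b·y + c.
DH-12−DH-11: 810a − 273b = 151;  DH-13−DH-11: 1161a + 186b = −482.5.
Solving gives a = −0.22163, b = −1.21069.
Unit vector along 350° is (sin 350°, cos 350°) = (-0.1736, 0.9848).
Slope in that direction = a·(-0.1736) + b·(0.9848) = −1.15381.
Apparent dip = arctan|1.15381| = 49.1° (true dip is 50.9°, so apparent ≤ true as expected).

49.1°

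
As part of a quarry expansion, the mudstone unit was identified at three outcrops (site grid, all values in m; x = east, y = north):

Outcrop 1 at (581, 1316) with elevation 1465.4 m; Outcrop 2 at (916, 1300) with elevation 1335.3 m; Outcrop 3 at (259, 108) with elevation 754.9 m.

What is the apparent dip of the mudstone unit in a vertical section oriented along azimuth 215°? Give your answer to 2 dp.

Two edge vectors: Outcrop 1→Outcrop 2 = (335, -16, -130.1), Outcrop 1→Outcrop 3 = (-322, -1208, -710.5).
Normal n = (Outcrop 1→Outcrop 2) × (Outcrop 1→Outcrop 3) = (-145792.8, 279909.7, -409832).
So ∂z/∂x = −n_x/n_z = −0.35574 and ∂z/∂y = −n_y/n_z = 0.68299.
Unit vector along 215° is (sin 215°, cos 215°) = (-0.5736, -0.8192).
Slope in that direction = a·(-0.5736) + b·(-0.8192) = −0.35543.
Apparent dip = arctan|0.35543| = 19.57° (true dip is 37.6°, so apparent ≤ true as expected).

19.57°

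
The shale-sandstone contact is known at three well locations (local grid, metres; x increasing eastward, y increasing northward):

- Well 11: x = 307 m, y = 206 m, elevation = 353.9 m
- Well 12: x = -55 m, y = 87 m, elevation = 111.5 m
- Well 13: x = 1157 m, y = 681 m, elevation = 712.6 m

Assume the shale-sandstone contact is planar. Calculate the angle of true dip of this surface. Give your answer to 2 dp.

56.04°

Let the plane be z = a·x + b·y + c.
Well 12−Well 11: −362a − 119b = −242.4;  Well 13−Well 11: 850a + 475b = 358.7.
Solving gives a = 1.02337, b = −1.07614.
Gradient magnitude |∇z| = √(a² + b²) = √(1.04729 + 1.15807) = 1.48505.
True dip = arctan(1.48505) = 56.04°, dipping toward NW (azimuth ≈ 316°).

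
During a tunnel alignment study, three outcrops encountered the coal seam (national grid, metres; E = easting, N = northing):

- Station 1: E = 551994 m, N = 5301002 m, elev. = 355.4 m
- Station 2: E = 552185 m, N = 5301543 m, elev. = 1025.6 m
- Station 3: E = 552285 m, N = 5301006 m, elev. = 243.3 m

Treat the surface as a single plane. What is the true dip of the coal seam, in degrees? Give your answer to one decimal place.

55.2°

Let the plane be z = a·E + b·N + c.
Station 2−Station 1: 191a + 541b = 670.2;  Station 3−Station 1: 291a + 4b = −112.1.
Solving gives a = −0.40421, b = 1.38152.
Gradient magnitude |∇z| = √(a² + b²) = √(0.16339 + 1.90861) = 1.43944.
True dip = arctan(1.43944) = 55.2°, dipping toward SSE (azimuth ≈ 164°).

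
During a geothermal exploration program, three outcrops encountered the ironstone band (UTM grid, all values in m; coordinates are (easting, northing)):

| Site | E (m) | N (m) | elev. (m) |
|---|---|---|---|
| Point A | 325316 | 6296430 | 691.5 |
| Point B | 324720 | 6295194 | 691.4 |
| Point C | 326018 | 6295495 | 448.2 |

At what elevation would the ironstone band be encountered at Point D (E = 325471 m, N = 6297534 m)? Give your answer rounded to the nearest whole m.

Two edge vectors: Point A→Point B = (-596, -1236, -0.1), Point A→Point C = (702, -935, -243.3).
Normal n = (Point A→Point B) × (Point A→Point C) = (300625.3, -145077, 1424932).
So ∂z/∂E = −n_x/n_z = −0.21097519 and ∂z/∂N = −n_y/n_z = 0.10181328.
Intercept c from Point A: 691.5 + 68633.61 − 641060.19 = −571735.08.
At (325471, 6297534): z = −68666.3 + 641172.6 − 571735.08 = 771.2 m.

771 m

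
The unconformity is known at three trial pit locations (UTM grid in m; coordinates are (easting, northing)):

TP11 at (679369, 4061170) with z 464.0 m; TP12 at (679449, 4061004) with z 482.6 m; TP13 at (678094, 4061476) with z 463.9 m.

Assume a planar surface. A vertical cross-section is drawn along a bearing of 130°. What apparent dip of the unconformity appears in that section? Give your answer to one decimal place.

3.3°

Let the plane be z = a·E + b·N + c.
TP12−TP11: 80a − 166b = 18.6;  TP13−TP11: −1275a + 306b = −0.1.
Solving gives a = −0.03032, b = −0.12666.
Unit vector along 130° is (sin 130°, cos 130°) = (0.7660, -0.6428).
Slope in that direction = a·(0.7660) + b·(-0.6428) = 0.05819.
Apparent dip = arctan|0.05819| = 3.3° (true dip is 7.4°, so apparent ≤ true as expected).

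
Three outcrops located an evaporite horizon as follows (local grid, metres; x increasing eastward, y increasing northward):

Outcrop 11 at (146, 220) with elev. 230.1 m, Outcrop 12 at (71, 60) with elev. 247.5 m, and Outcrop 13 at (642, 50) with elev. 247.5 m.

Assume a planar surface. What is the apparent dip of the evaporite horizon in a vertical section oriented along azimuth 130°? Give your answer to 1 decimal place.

3.9°

Two edge vectors: Outcrop 11→Outcrop 12 = (-75, -160, 17.4), Outcrop 11→Outcrop 13 = (496, -170, 17.4).
Normal n = (Outcrop 11→Outcrop 12) × (Outcrop 11→Outcrop 13) = (174, 9935.4, 92110).
So ∂z/∂x = −n_x/n_z = −0.00189 and ∂z/∂y = −n_y/n_z = −0.10786.
Unit vector along 130° is (sin 130°, cos 130°) = (0.7660, -0.6428).
Slope in that direction = a·(0.7660) + b·(-0.6428) = 0.06789.
Apparent dip = arctan|0.06789| = 3.9° (true dip is 6.2°, so apparent ≤ true as expected).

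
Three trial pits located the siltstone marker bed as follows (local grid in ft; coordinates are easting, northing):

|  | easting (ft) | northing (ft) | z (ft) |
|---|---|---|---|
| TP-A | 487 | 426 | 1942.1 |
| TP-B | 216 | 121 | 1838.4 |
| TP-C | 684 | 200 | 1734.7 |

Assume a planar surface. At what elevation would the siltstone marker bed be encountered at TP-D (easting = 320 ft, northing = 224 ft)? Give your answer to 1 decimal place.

Let the plane be z = a·easting + b·northing + c.
TP-B−TP-A: −271a − 305b = −103.7;  TP-C−TP-A: 197a − 226b = −207.4.
Solving gives a = −0.32820, b = 0.63161.
Then c = 1942.1 − a·487 − b·426 = 1832.87.
At (320, 224): z = −105.0 + 141.5 + 1832.87 = 1869.3 ft.

1869.3 ft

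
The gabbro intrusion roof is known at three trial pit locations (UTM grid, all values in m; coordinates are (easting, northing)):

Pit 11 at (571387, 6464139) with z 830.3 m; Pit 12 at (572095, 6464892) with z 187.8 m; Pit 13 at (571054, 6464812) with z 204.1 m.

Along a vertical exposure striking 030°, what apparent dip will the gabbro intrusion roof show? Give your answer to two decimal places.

37.08°

Let the plane be z = a·E + b·N + c.
Pit 12−Pit 11: 708a + 753b = −642.5;  Pit 13−Pit 11: −333a + 673b = −626.2.
Solving gives a = 0.05380, b = −0.90384.
Unit vector along 030° is (sin 30°, cos 30°) = (0.5000, 0.8660).
Slope in that direction = a·(0.5000) + b·(0.8660) = −0.75585.
Apparent dip = arctan|0.75585| = 37.08° (true dip is 42.2°, so apparent ≤ true as expected).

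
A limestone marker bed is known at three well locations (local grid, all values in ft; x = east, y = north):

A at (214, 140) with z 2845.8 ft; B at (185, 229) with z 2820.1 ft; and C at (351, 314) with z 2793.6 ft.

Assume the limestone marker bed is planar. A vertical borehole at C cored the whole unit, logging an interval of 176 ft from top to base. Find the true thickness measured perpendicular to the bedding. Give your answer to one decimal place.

168.9 ft

Let the plane be z = a·x + b·y + c.
B−A: −29a + 89b = −25.7;  C−A: 137a + 174b = −52.2.
Solving gives a = −0.01009, b = −0.29205.
|∇z| = √(a²+b²) = 0.29223, so dip δ = arctan(0.29223) = 16.29°.
True thickness = vertical thickness × cos δ = 176 × cos 16.29° = 168.9 ft.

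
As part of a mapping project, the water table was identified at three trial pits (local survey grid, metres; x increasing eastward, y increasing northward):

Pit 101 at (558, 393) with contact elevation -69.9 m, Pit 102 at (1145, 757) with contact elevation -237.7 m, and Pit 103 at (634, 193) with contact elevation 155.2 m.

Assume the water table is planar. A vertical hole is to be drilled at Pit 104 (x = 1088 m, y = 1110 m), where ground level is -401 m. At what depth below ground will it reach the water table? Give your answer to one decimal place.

Two edge vectors: Pit 101→Pit 102 = (587, 364, -167.8), Pit 101→Pit 103 = (76, -200, 225.1).
Normal n = (Pit 101→Pit 102) × (Pit 101→Pit 103) = (48376.4, -144886.5, -145064).
So ∂z/∂x = −n_x/n_z = 0.333483 and ∂z/∂y = −n_y/n_z = −0.998776.
Intercept c from Pit 101: -69.9 − 186.08 + 392.52 = 136.54.
At (1088, 1110): z_contact = 362.83 − 1108.64 + 136.54 = -609.28 m.
Depth below ground = -401 − (-609.28) = 208.3 m.

208.3 m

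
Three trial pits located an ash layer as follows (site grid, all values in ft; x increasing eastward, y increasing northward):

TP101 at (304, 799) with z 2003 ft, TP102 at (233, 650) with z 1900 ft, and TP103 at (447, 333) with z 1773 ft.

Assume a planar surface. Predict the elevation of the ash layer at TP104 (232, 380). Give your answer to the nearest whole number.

Let the plane be z = a·x + b·y + c.
TP102−TP101: −71a − 149b = −103;  TP103−TP101: 143a − 466b = −230.
Solving gives a = 0.25239, b = 0.57101.
Then c = 2003 − a·304 − b·799 = 1470.04.
At (232, 380): z = 58.6 + 217.0 + 1470.04 = 1745.6 ft.

1746 ft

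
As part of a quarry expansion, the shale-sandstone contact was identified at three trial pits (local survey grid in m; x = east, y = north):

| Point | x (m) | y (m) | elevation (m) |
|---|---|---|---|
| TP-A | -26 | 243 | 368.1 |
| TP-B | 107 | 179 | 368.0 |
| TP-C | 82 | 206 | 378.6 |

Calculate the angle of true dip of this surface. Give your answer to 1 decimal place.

Two edge vectors: TP-A→TP-B = (133, -64, -0.1), TP-A→TP-C = (108, -37, 10.5).
Normal n = (TP-A→TP-B) × (TP-A→TP-C) = (-675.7, -1407.3, 1991).
So ∂z/∂x = −n_x/n_z = 0.33938 and ∂z/∂y = −n_y/n_z = 0.70683.
Gradient magnitude |∇z| = √(a² + b²) = √(0.11518 + 0.49961) = 0.78408.
True dip = arctan(0.78408) = 38.1°, dipping toward SSW (azimuth ≈ 206°).

38.1°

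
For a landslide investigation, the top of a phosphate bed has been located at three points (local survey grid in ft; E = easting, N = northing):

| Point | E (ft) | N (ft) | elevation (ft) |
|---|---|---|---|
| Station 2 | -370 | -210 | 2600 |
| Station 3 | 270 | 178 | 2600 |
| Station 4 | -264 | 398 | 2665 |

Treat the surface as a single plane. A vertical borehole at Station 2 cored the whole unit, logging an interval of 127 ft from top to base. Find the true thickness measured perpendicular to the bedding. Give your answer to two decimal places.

Let the plane be z = a·E + b·N + c.
Station 3−Station 2: 640a + 388b = 0;  Station 4−Station 2: 106a + 608b = 65.
Solving gives a = −0.07247, b = 0.11954.
|∇z| = √(a²+b²) = 0.13980, so dip δ = arctan(0.13980) = 7.96°.
True thickness = vertical thickness × cos δ = 127 × cos 7.96° = 125.78 ft.

125.78 ft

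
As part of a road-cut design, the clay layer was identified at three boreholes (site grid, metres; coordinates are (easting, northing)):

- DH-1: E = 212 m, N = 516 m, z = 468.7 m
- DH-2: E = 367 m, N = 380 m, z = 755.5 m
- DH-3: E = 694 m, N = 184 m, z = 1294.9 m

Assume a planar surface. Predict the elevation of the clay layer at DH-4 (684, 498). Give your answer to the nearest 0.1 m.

1056.0 m

Let the plane be z = a·E + b·N + c.
DH-2−DH-1: 155a − 136b = 286.8;  DH-3−DH-1: 482a − 332b = 826.2.
Solving gives a = 1.21669, b = −0.72215.
Then c = 468.7 − a·212 − b·516 = 583.39.
At (684, 498): z = 832.2 − 359.6 + 583.39 = 1056.0 m.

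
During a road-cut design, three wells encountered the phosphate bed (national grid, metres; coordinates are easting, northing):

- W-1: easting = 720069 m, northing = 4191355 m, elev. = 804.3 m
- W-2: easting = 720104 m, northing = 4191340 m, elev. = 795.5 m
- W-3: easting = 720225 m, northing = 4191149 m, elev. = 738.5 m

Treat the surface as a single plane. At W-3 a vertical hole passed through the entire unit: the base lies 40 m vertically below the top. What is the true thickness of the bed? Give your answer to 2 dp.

Let the plane be z = a·easting + b·northing + c.
W-2−W-1: 35a − 15b = −8.8;  W-3−W-1: 156a − 206b = −65.8.
Solving gives a = −0.16957, b = 0.19101.
|∇z| = √(a²+b²) = 0.25542, so dip δ = arctan(0.25542) = 14.33°.
True thickness = vertical thickness × cos δ = 40 × cos 14.33° = 38.76 m.

38.76 m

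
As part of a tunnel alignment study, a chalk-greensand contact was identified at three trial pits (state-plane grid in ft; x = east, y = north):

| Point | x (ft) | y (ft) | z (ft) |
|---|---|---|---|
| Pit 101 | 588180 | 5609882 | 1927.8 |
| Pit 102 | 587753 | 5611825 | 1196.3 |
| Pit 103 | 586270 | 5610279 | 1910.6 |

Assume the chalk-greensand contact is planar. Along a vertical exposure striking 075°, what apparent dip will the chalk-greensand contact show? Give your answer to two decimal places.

Two edge vectors: Pit 101→Pit 102 = (-427, 1943, -731.5), Pit 101→Pit 103 = (-1910, 397, -17.2).
Normal n = (Pit 101→Pit 102) × (Pit 101→Pit 103) = (256985.9, 1389820.6, 3541611).
So ∂z/∂x = −n_x/n_z = −0.07256 and ∂z/∂y = −n_y/n_z = −0.39243.
Unit vector along 075° is (sin 75°, cos 75°) = (0.9659, 0.2588).
Slope in that direction = a·(0.9659) + b·(0.2588) = −0.17166.
Apparent dip = arctan|0.17166| = 9.74° (true dip is 21.8°, so apparent ≤ true as expected).

9.74°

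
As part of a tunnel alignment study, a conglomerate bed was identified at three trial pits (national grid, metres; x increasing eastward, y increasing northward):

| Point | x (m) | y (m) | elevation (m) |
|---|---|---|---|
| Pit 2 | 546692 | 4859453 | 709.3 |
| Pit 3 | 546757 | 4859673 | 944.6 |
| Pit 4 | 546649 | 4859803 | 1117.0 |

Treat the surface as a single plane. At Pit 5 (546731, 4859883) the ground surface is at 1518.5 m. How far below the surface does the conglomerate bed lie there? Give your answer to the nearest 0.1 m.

329.2 m

Let the plane be z = a·x + b·y + c.
Pit 3−Pit 2: 65a + 220b = 235.3;  Pit 4−Pit 2: −43a + 350b = 407.7.
Solving gives a = −0.227848494, b = 1.136864328.
Then c = 709.3 − a·546692 − b·4859453 = −5399266.52.
At (546731, 4859883): z_contact = −124571.84 + 5525027.62 − 5399266.52 = 1189.27 m.
Depth below ground = 1518.5 − 1189.27 = 329.2 m.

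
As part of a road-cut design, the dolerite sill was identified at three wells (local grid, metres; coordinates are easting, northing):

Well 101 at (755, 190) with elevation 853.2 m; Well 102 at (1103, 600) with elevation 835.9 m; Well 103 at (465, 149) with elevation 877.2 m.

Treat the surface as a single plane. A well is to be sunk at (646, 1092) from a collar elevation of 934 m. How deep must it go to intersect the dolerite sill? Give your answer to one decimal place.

Two edge vectors: Well 101→Well 102 = (348, 410, -17.3), Well 101→Well 103 = (-290, -41, 24).
Normal n = (Well 101→Well 102) × (Well 101→Well 103) = (9130.7, -3335, 104632).
So ∂z/∂easting = −n_x/n_z = −0.087265 and ∂z/∂northing = −n_y/n_z = 0.031874.
Intercept c from Well 101: 853.2 + 65.88 − 6.06 = 913.03.
At (646, 1092): z_contact = −56.37 + 34.81 + 913.03 = 891.46 m.
Depth below ground = 934 − 891.46 = 42.5 m.

42.5 m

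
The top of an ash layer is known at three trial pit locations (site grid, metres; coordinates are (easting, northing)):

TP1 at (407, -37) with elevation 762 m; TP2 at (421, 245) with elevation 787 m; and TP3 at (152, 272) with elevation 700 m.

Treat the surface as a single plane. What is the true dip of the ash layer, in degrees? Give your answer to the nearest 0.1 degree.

18.7°

Let the plane be z = a·E + b·N + c.
TP2−TP1: 14a + 282b = 25;  TP3−TP1: −255a + 309b = −62.
Solving gives a = 0.33067, b = 0.07224.
Gradient magnitude |∇z| = √(a² + b²) = √(0.10934 + 0.00522) = 0.33847.
True dip = arctan(0.33847) = 18.7°, dipping toward WSW (azimuth ≈ 258°).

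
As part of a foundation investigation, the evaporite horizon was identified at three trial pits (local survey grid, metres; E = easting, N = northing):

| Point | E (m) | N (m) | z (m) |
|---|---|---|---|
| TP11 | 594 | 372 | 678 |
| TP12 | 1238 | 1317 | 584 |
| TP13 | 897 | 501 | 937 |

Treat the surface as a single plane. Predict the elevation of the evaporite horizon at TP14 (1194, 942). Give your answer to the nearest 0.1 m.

Let the plane be z = a·E + b·N + c.
TP12−TP11: 644a + 945b = −94;  TP13−TP11: 303a + 129b = 259.
Solving gives a = 1.263811, b = −0.960735.
Then c = 678 − a·594 − b·372 = 284.69.
At (1194, 942): z = 1509.0 − 905.0 + 284.69 = 888.7 m.

888.7 m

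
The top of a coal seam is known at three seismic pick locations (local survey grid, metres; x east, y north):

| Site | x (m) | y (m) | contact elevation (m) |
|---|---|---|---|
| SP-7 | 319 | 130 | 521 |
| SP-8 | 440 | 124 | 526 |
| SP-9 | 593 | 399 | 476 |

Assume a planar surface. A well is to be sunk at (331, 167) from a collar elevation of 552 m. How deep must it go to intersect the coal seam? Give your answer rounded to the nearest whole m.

38 m

Two edge vectors: SP-7→SP-8 = (121, -6, 5), SP-7→SP-9 = (274, 269, -45).
Normal n = (SP-7→SP-8) × (SP-7→SP-9) = (-1075, 6815, 34193).
So ∂z/∂x = −n_x/n_z = 0.03144 and ∂z/∂y = −n_y/n_z = −0.19931.
Intercept c from SP-7: 521 − 10.03 + 25.91 = 536.88.
At (331, 167): z_contact = 10.4 − 33.3 + 536.88 = 514.0 m.
Depth below ground = 552 − 514.0 = 38 m.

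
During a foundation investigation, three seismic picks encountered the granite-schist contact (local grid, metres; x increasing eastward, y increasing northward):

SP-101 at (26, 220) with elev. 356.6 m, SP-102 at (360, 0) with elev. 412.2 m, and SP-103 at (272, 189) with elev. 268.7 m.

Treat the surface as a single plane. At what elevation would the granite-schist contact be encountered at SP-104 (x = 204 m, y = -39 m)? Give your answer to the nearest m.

526 m

Let the plane be z = a·x + b·y + c.
SP-102−SP-101: 334a − 220b = 55.6;  SP-103−SP-101: 246a − 31b = −87.9.
Solving gives a = −0.48123, b = −0.98332.
Then c = 356.6 − a·26 − b·220 = 585.44.
At (204, -39): z = −98.2 + 38.3 + 585.44 = 525.6 m.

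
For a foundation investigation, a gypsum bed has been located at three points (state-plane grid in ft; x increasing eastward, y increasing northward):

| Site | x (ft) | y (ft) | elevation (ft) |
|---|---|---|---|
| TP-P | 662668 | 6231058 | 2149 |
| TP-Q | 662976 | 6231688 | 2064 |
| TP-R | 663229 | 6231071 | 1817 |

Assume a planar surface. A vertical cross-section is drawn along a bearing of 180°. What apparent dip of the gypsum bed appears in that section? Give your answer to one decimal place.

8.9°

Let the plane be z = a·x + b·y + c.
TP-Q−TP-P: 308a + 630b = −85;  TP-R−TP-P: 561a + 13b = −332.
Solving gives a = −0.59542, b = 0.15617.
Unit vector along 180° is (sin 180°, cos 180°) = (0.0000, -1.0000).
Slope in that direction = a·(0.0000) + b·(-1.0000) = −0.15617.
Apparent dip = arctan|0.15617| = 8.9° (true dip is 31.6°, so apparent ≤ true as expected).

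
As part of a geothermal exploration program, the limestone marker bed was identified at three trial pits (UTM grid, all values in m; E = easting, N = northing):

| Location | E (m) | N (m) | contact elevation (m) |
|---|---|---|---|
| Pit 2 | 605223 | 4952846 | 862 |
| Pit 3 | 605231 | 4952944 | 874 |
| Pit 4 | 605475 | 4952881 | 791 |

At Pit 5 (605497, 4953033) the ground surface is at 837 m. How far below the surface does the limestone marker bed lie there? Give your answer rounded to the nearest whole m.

30 m

Two edge vectors: Pit 2→Pit 3 = (8, 98, 12), Pit 2→Pit 4 = (252, 35, -71).
Normal n = (Pit 2→Pit 3) × (Pit 2→Pit 4) = (-7378, 3592, -24416).
So ∂z/∂E = −n_x/n_z = −0.30217890 and ∂z/∂N = −n_y/n_z = 0.14711664.
Intercept c from Pit 2: 862 + 182885.62 − 728646.09 = −544898.47.
At (605497, 4953033): z_contact = −182968.4 + 728673.6 − 544898.47 = 806.7 m.
Depth below ground = 837 − 806.7 = 30 m.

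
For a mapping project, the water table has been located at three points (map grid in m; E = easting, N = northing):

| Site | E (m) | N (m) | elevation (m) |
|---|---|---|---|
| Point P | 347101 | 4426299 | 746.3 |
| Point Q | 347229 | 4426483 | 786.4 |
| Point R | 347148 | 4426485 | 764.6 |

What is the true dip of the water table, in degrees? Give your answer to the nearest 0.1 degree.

Two edge vectors: Point P→Point Q = (128, 184, 40.1), Point P→Point R = (47, 186, 18.3).
Normal n = (Point P→Point Q) × (Point P→Point R) = (-4091.4, -457.7, 15160).
So ∂z/∂E = −n_x/n_z = 0.26988 and ∂z/∂N = −n_y/n_z = 0.03019.
Gradient magnitude |∇z| = √(a² + b²) = √(0.07284 + 0.00091) = 0.27156.
True dip = arctan(0.27156) = 15.2°, dipping toward W (azimuth ≈ 264°).

15.2°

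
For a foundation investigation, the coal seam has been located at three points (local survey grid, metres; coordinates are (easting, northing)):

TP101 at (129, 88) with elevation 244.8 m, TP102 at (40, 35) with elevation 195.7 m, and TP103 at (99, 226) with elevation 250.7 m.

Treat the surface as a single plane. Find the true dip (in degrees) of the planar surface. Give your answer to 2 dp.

Let the plane be z = a·E + b·N + c.
TP102−TP101: −89a − 53b = −49.1;  TP103−TP101: −30a + 138b = 5.9.
Solving gives a = 0.46591, b = 0.14404.
Gradient magnitude |∇z| = √(a² + b²) = √(0.21707 + 0.02075) = 0.48767.
True dip = arctan(0.48767) = 26.00°, dipping toward WSW (azimuth ≈ 253°).

26.00°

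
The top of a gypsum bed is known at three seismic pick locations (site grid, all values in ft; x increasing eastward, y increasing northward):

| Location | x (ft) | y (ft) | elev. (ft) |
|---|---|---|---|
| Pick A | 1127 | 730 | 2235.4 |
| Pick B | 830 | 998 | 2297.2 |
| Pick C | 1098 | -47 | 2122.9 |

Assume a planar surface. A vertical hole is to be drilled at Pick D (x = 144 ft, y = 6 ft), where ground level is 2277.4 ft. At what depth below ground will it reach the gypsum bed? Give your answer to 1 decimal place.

75.2 ft

Two edge vectors: Pick A→Pick B = (-297, 268, 61.8), Pick A→Pick C = (-29, -777, -112.5).
Normal n = (Pick A→Pick B) × (Pick A→Pick C) = (17868.6, -35204.7, 238541).
So ∂z/∂x = −n_x/n_z = −0.074908 and ∂z/∂y = −n_y/n_z = 0.147583.
Intercept c from Pick A: 2235.4 + 84.42 − 107.74 = 2212.09.
At (144, 6): z_contact = −10.79 + 0.89 + 2212.09 = 2202.18 ft.
Depth below ground = 2277.4 − 2202.18 = 75.2 ft.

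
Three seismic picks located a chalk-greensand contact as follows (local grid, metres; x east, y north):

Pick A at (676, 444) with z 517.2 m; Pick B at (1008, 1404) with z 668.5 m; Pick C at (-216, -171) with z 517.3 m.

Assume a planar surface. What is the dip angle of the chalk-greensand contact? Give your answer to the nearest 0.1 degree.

14.1°

Let the plane be z = a·x + b·y + c.
Pick B−Pick A: 332a + 960b = 151.3;  Pick C−Pick A: −892a − 615b = 0.1.
Solving gives a = −0.14283, b = 0.20700.
Gradient magnitude |∇z| = √(a² + b²) = √(0.02040 + 0.04285) = 0.25149.
True dip = arctan(0.25149) = 14.1°, dipping toward SE (azimuth ≈ 145°).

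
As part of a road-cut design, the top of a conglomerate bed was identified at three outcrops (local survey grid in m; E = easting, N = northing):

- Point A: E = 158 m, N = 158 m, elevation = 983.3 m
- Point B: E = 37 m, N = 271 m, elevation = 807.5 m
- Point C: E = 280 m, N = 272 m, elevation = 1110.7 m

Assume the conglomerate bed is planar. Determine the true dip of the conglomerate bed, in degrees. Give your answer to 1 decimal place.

51.7°

Let the plane be z = a·E + b·N + c.
Point B−Point A: −121a + 113b = −175.8;  Point C−Point A: 122a + 114b = 127.4.
Solving gives a = 1.24864, b = −0.21872.
Gradient magnitude |∇z| = √(a² + b²) = √(1.55909 + 0.04784) = 1.26765.
True dip = arctan(1.26765) = 51.7°, dipping toward W (azimuth ≈ 280°).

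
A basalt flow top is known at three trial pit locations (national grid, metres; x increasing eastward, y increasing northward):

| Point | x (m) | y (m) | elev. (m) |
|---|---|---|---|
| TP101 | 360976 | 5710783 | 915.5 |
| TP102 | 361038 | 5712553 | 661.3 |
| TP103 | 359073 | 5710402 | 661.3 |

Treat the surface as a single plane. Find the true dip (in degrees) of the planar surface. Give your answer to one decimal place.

12.5°

Let the plane be z = a·x + b·y + c.
TP102−TP101: 62a + 1770b = −254.2;  TP103−TP101: −1903a − 381b = −254.2.
Solving gives a = 0.16348, b = −0.14934.
Gradient magnitude |∇z| = √(a² + b²) = √(0.02673 + 0.02230) = 0.22142.
True dip = arctan(0.22142) = 12.5°, dipping toward NW (azimuth ≈ 312°).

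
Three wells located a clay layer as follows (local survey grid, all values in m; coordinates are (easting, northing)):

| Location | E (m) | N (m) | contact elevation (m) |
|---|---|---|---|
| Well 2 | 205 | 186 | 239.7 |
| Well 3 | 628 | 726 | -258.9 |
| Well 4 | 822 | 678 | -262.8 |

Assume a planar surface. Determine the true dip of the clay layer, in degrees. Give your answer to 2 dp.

38.25°

Let the plane be z = a·E + b·N + c.
Well 3−Well 2: 423a + 540b = −498.6;  Well 4−Well 2: 617a + 492b = −502.5.
Solving gives a = −0.20820, b = −0.76024.
Gradient magnitude |∇z| = √(a² + b²) = √(0.04335 + 0.57797) = 0.78823.
True dip = arctan(0.78823) = 38.25°, dipping toward NNE (azimuth ≈ 015°).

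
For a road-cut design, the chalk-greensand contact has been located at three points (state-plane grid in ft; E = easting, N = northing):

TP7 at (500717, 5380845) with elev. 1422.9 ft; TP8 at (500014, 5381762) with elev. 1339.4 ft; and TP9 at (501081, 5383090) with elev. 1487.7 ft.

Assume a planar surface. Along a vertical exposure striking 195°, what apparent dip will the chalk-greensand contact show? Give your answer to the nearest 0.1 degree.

2.4°

Let the plane be z = a·E + b·N + c.
TP8−TP7: −703a + 917b = −83.5;  TP9−TP7: 364a + 2245b = 64.8.
Solving gives a = 0.12912, b = 0.00793.
Unit vector along 195° is (sin 195°, cos 195°) = (-0.2588, -0.9659).
Slope in that direction = a·(-0.2588) + b·(-0.9659) = −0.04108.
Apparent dip = arctan|0.04108| = 2.4° (true dip is 7.4°, so apparent ≤ true as expected).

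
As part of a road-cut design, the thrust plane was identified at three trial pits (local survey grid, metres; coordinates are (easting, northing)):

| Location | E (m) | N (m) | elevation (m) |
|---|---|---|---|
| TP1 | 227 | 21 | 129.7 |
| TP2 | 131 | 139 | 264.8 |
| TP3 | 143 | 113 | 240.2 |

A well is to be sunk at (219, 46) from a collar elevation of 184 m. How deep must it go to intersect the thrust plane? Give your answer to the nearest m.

33 m

Two edge vectors: TP1→TP2 = (-96, 118, 135.1), TP1→TP3 = (-84, 92, 110.5).
Normal n = (TP1→TP2) × (TP1→TP3) = (609.8, -740.4, 1080).
So ∂z/∂E = −n_x/n_z = −0.56463 and ∂z/∂N = −n_y/n_z = 0.68556.
Intercept c from TP1: 129.7 + 128.17 − 14.40 = 243.47.
At (219, 46): z_contact = −123.7 + 31.5 + 243.47 = 151.4 m.
Depth below ground = 184 − 151.4 = 33 m.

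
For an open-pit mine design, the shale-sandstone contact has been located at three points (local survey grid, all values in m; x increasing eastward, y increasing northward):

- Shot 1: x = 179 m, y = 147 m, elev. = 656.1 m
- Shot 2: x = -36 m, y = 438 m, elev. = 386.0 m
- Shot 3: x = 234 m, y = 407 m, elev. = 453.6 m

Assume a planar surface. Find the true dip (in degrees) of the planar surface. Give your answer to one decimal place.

Two edge vectors: Shot 1→Shot 2 = (-215, 291, -270.1), Shot 1→Shot 3 = (55, 260, -202.5).
Normal n = (Shot 1→Shot 2) × (Shot 1→Shot 3) = (11298.5, -58393, -71905).
So ∂z/∂x = −n_x/n_z = 0.15713 and ∂z/∂y = −n_y/n_z = −0.81209.
Gradient magnitude |∇z| = √(a² + b²) = √(0.02469 + 0.65948) = 0.82715.
True dip = arctan(0.82715) = 39.6°, dipping toward N (azimuth ≈ 349°).

39.6°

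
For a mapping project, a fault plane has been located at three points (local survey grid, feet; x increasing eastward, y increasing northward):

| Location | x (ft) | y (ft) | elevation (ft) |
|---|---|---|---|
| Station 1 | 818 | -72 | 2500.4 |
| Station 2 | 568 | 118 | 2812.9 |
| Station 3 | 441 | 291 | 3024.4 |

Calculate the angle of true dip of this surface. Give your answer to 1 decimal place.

Two edge vectors: Station 1→Station 2 = (-250, 190, 312.5), Station 1→Station 3 = (-377, 363, 524).
Normal n = (Station 1→Station 2) × (Station 1→Station 3) = (-13877.5, 13187.5, -19120).
So ∂z/∂x = −n_x/n_z = −0.72581 and ∂z/∂y = −n_y/n_z = 0.68972.
Gradient magnitude |∇z| = √(a² + b²) = √(0.52680 + 0.47572) = 1.00126.
True dip = arctan(1.00126) = 45.0°, dipping toward SE (azimuth ≈ 134°).

45.0°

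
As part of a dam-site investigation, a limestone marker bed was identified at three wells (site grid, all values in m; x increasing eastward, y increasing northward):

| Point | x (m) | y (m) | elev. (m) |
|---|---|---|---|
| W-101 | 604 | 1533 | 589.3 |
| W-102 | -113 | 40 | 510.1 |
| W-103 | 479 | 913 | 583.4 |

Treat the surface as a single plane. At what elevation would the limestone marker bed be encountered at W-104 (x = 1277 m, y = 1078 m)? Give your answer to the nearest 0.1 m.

Let the plane be z = a·x + b·y + c.
W-102−W-101: −717a − 1493b = −79.2;  W-103−W-101: −125a − 620b = −5.9.
Solving gives a = 0.156235, b = −0.021983.
Then c = 589.3 − a·604 − b·1533 = 528.63.
At (1277, 1078): z = 199.5 − 23.7 + 528.63 = 704.4 m.

704.4 m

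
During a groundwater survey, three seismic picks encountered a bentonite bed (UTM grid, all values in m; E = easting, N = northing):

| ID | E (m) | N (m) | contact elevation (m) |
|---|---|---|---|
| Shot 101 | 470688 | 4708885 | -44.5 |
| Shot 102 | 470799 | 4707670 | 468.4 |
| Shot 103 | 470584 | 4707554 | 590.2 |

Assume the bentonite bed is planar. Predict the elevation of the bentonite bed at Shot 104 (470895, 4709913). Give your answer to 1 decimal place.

-575.6 m

Let the plane be z = a·E + b·N + c.
Shot 102−Shot 101: 111a − 1215b = 512.9;  Shot 103−Shot 101: −104a − 1331b = 634.7.
Solving gives a = −0.322839391, b = −0.451633887.
Then c = -44.5 − a·470688 − b·4708885 = 2278604.16.
At (470895, 4709913): z = −152023.5 − 2127156.3 + 2278604.16 = -575.6 m.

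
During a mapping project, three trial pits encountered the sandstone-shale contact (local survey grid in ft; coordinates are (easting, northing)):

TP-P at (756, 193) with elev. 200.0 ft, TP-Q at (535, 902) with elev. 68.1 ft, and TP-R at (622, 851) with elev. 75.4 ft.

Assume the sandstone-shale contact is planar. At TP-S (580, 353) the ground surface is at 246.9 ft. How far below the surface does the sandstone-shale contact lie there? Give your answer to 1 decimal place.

Let the plane be z = a·E + b·N + c.
TP-Q−TP-P: −221a + 709b = −131.9;  TP-R−TP-P: −134a + 658b = −124.6.
Solving gives a = −0.03077, b = −0.19563.
Then c = 200 − a·756 − b·193 = 261.02.
At (580, 353): z_contact = −17.85 − 69.06 + 261.02 = 174.12 ft.
Depth below ground = 246.9 − 174.12 = 72.8 ft.

72.8 ft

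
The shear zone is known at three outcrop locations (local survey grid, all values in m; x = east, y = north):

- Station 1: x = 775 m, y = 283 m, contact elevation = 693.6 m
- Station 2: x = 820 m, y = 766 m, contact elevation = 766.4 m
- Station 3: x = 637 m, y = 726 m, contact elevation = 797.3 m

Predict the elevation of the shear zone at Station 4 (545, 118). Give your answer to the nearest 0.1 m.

Let the plane be z = a·x + b·y + c.
Station 2−Station 1: 45a + 483b = 72.8;  Station 3−Station 1: −138a + 443b = 103.7.
Solving gives a = −0.20599, b = 0.16992.
Then c = 693.6 − a·775 − b·283 = 805.16.
At (545, 118): z = −112.3 + 20.1 + 805.16 = 712.9 m.

712.9 m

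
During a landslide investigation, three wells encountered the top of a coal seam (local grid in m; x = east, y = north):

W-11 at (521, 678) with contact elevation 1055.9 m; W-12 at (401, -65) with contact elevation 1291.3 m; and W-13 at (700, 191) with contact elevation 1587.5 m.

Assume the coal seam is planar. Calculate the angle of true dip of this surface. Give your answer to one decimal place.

57.4°

Two edge vectors: W-11→W-12 = (-120, -743, 235.4), W-11→W-13 = (179, -487, 531.6).
Normal n = (W-11→W-12) × (W-11→W-13) = (-280339, 105928.6, 191437).
So ∂z/∂x = −n_x/n_z = 1.46439 and ∂z/∂y = −n_y/n_z = −0.55333.
Gradient magnitude |∇z| = √(a² + b²) = √(2.14445 + 0.30618) = 1.56545.
True dip = arctan(1.56545) = 57.4°, dipping toward WNW (azimuth ≈ 291°).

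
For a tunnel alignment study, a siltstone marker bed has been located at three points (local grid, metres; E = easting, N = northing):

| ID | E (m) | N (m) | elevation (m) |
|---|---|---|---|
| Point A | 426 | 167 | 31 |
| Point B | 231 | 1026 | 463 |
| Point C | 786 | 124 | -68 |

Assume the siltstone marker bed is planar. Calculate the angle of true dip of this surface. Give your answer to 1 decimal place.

26.7°

Two edge vectors: Point A→Point B = (-195, 859, 432), Point A→Point C = (360, -43, -99).
Normal n = (Point A→Point B) × (Point A→Point C) = (-66465, 136215, -300855).
So ∂z/∂E = −n_x/n_z = −0.22092 and ∂z/∂N = −n_y/n_z = 0.45276.
Gradient magnitude |∇z| = √(a² + b²) = √(0.04881 + 0.20499) = 0.50378.
True dip = arctan(0.50378) = 26.7°, dipping toward SSE (azimuth ≈ 154°).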